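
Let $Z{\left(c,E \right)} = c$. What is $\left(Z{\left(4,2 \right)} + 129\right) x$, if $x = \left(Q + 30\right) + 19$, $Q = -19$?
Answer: $3990$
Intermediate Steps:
$x = 30$ ($x = \left(-19 + 30\right) + 19 = 11 + 19 = 30$)
$\left(Z{\left(4,2 \right)} + 129\right) x = \left(4 + 129\right) 30 = 133 \cdot 30 = 3990$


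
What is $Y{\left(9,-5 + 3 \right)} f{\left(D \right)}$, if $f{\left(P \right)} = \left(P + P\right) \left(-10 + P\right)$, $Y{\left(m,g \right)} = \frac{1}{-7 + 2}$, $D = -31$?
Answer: $- \frac{2542}{5} \approx -508.4$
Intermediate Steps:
$Y{\left(m,g \right)} = - \frac{1}{5}$ ($Y{\left(m,g \right)} = \frac{1}{-5} = - \frac{1}{5}$)
$f{\left(P \right)} = 2 P \left(-10 + P\right)$
$Y{\left(9,-5 + 3 \right)} f{\left(D \right)} = - \frac{2 \left(-31\right) \left(-10 - 31\right)}{5} = - \frac{2 \left(-31\right) \left(-41\right)}{5} = \left(- \frac{1}{5}\right) 2542 = - \frac{2542}{5}$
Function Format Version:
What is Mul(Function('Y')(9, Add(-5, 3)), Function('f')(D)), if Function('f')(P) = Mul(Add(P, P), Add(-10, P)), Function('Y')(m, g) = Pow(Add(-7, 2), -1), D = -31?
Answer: Rational(-2542, 5) ≈ -508.40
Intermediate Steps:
Function('Y')(m, g) = Rational(-1, 5) (Function('Y')(m, g) = Pow(-5, -1) = Rational(-1, 5))
Function('f')(P) = Mul(2, P, Add(-10, P)) (Function('f')(P) = Mul(Mul(2, P), Add(-10, P)) = Mul(2, P, Add(-10, P)))
Mul(Function('Y')(9, Add(-5, 3)), Function('f')(D)) = Mul(Rational(-1, 5), Mul(2, -31, Add(-10, -31))) = Mul(Rational(-1, 5), Mul(2, -31, -41)) = Mul(Rational(-1, 5), 2542) = Rational(-2542, 5)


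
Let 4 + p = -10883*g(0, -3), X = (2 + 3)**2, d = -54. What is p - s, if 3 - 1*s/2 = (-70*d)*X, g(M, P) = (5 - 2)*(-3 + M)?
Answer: 286937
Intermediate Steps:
X = 25 (X = 5**2 = 25)
g(M, P) = -9 + 3*M (g(M, P) = 3*(-3 + M) = -9 + 3*M)
s = -188994 (s = 6 - 2*(-70*(-54))*25 = 6 - 7560*25 = 6 - 2*94500 = 6 - 189000 = -188994)
p = 97943 (p = -4 - 10883*(-9 + 3*0) = -4 - 10883*(-9 + 0) = -4 - 10883*(-9) = -4 + 97947 = 97943)
p - s = 97943 - 1*(-188994) = 97943 + 188994 = 286937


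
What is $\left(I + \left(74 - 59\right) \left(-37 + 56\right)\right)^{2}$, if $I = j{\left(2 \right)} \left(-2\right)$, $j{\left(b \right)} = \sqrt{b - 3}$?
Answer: $81221 - 1140 i \approx 81221.0 - 1140.0 i$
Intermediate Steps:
$j{\left(b \right)} = \sqrt{-3 + b}$
$I = - 2 i$ ($I = \sqrt{-3 + 2} \left(-2\right) = \sqrt{-1} \left(-2\right) = i \left(-2\right) = - 2 i \approx - 2.0 i$)
$\left(I + \left(74 - 59\right) \left(-37 + 56\right)\right)^{2} = \left(- 2 i + \left(74 - 59\right) \left(-37 + 56\right)\right)^{2} = \left(- 2 i + 15 \cdot 19\right)^{2} = \left(- 2 i + 285\right)^{2} = \left(285 - 2 i\right)^{2}$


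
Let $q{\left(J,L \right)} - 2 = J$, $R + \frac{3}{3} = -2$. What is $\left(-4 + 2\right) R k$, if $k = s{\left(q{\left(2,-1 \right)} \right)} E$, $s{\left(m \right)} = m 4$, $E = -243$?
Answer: $-23328$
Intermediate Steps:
$R = -3$ ($R = -1 - 2 = -3$)
$q{\left(J,L \right)} = 2 + J$
$s{\left(m \right)} = 4 m$
$k = -3888$ ($k = 4 \left(2 + 2\right) \left(-243\right) = 4 \cdot 4 \left(-243\right) = 16 \left(-243\right) = -3888$)
$\left(-4 + 2\right) R k = \left(-4 + 2\right) \left(-3\right) \left(-3888\right) = \left(-2\right) \left(-3\right) \left(-3888\right) = 6 \left(-3888\right) = -23328$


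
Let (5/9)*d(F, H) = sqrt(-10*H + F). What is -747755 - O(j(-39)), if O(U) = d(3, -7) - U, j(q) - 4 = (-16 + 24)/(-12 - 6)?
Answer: -6729763/9 - 9*sqrt(73)/5 ≈ -7.4777e+5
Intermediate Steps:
d(F, H) = 9*sqrt(F - 10*H)/5 (d(F, H) = 9*sqrt(-10*H + F)/5 = 9*sqrt(F - 10*H)/5)
j(q) = 32/9 (j(q) = 4 + (-16 + 24)/(-12 - 6) = 4 + 8/(-18) = 4 + 8*(-1/18) = 4 - 4/9 = 32/9)
O(U) = -U + 9*sqrt(73)/5 (O(U) = 9*sqrt(3 - 10*(-7))/5 - U = 9*sqrt(3 + 70)/5 - U = 9*sqrt(73)/5 - U = -U + 9*sqrt(73)/5)
-747755 - O(j(-39)) = -747755 - (-1*32/9 + 9*sqrt(73)/5) = -747755 - (-32/9 + 9*sqrt(73)/5) = -747755 + (32/9 - 9*sqrt(73)/5) = -6729763/9 - 9*sqrt(73)/5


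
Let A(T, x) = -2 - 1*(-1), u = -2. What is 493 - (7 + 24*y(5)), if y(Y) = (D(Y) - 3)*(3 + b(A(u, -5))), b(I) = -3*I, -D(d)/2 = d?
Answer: 2358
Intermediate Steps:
D(d) = -2*d
A(T, x) = -1 (A(T, x) = -2 + 1 = -1)
y(Y) = -18 - 12*Y (y(Y) = (-2*Y - 3)*(3 - 3*(-1)) = (-3 - 2*Y)*(3 + 3) = (-3 - 2*Y)*6 = -18 - 12*Y)
493 - (7 + 24*y(5)) = 493 - (7 + 24*(-18 - 12*5)) = 493 - (7 + 24*(-18 - 60)) = 493 - (7 + 24*(-78)) = 493 - (7 - 1872) = 493 - 1*(-1865) = 493 + 1865 = 2358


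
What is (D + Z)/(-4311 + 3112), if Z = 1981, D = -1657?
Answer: -324/1199 ≈ -0.27023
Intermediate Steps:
(D + Z)/(-4311 + 3112) = (-1657 + 1981)/(-4311 + 3112) = 324/(-1199) = 324*(-1/1199) = -324/1199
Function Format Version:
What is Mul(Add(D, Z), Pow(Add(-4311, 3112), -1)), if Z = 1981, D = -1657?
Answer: Rational(-324, 1199) ≈ -0.27023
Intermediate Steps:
Mul(Add(D, Z), Pow(Add(-4311, 3112), -1)) = Mul(Add(-1657, 1981), Pow(Add(-4311, 3112), -1)) = Mul(324, Pow(-1199, -1)) = Mul(324, Rational(-1, 1199)) = Rational(-324, 1199)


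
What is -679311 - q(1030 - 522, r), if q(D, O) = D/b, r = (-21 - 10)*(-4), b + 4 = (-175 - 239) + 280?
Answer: -46872205/69 ≈ -6.7931e+5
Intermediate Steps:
b = -138 (b = -4 + ((-175 - 239) + 280) = -4 + (-414 + 280) = -4 - 134 = -138)
r = 124 (r = -31*(-4) = 124)
q(D, O) = -D/138 (q(D, O) = D/(-138) = D*(-1/138) = -D/138)
-679311 - q(1030 - 522, r) = -679311 - (-1)*(1030 - 522)/138 = -679311 - (-1)*508/138 = -679311 - 1*(-254/69) = -679311 + 254/69 = -46872205/69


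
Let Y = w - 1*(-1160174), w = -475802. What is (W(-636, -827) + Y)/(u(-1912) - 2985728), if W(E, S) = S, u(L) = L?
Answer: -136709/597528 ≈ -0.22879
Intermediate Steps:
Y = 684372 (Y = -475802 - 1*(-1160174) = -475802 + 1160174 = 684372)
(W(-636, -827) + Y)/(u(-1912) - 2985728) = (-827 + 684372)/(-1912 - 2985728) = 683545/(-2987640) = 683545*(-1/2987640) = -136709/597528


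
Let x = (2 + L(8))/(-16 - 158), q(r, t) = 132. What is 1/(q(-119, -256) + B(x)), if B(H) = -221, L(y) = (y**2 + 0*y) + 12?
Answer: -1/89 ≈ -0.011236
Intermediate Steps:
L(y) = 12 + y**2 (L(y) = (y**2 + 0) + 12 = y**2 + 12 = 12 + y**2)
x = -13/29 (x = (2 + (12 + 8**2))/(-16 - 158) = (2 + (12 + 64))/(-174) = (2 + 76)*(-1/174) = 78*(-1/174) = -13/29 ≈ -0.44828)
1/(q(-119, -256) + B(x)) = 1/(132 - 221) = 1/(-89) = -1/89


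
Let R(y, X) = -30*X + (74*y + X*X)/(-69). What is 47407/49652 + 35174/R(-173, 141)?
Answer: -106333426669/14843415748 ≈ -7.1637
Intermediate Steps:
R(y, X) = -30*X - 74*y/69 - X²/69 (R(y, X) = -30*X + (74*y + X²)*(-1/69) = -30*X + (X² + 74*y)*(-1/69) = -30*X + (-74*y/69 - X²/69) = -30*X - 74*y/69 - X²/69)
47407/49652 + 35174/R(-173, 141) = 47407/49652 + 35174/(-30*141 - 74/69*(-173) - 1/69*141²) = 47407*(1/49652) + 35174/(-4230 + 12802/69 - 1/69*19881) = 47407/49652 + 35174/(-4230 + 12802/69 - 6627/23) = 47407/49652 + 35174/(-298949/69) = 47407/49652 + 35174*(-69/298949) = 47407/49652 - 2427006/298949 = -106333426669/14843415748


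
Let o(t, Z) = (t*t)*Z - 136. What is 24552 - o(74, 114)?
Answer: -599576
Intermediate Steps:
o(t, Z) = -136 + Z*t**2 (o(t, Z) = t**2*Z - 136 = Z*t**2 - 136 = -136 + Z*t**2)
24552 - o(74, 114) = 24552 - (-136 + 114*74**2) = 24552 - (-136 + 114*5476) = 24552 - (-136 + 624264) = 24552 - 1*624128 = 24552 - 624128 = -599576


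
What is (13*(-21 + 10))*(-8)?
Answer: 1144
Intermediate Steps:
(13*(-21 + 10))*(-8) = (13*(-11))*(-8) = -143*(-8) = 1144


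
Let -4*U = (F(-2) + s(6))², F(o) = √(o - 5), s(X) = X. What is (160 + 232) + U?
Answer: 1539/4 - 3*I*√7 ≈ 384.75 - 7.9373*I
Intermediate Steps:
F(o) = √(-5 + o)
U = -(6 + I*√7)²/4 (U = -(√(-5 - 2) + 6)²/4 = -(√(-7) + 6)²/4 = -(I*√7 + 6)²/4 = -(6 + I*√7)²/4 ≈ -7.25 - 7.9373*I)
(160 + 232) + U = (160 + 232) - (6 + I*√7)²/4 = 392 - (6 + I*√7)²/4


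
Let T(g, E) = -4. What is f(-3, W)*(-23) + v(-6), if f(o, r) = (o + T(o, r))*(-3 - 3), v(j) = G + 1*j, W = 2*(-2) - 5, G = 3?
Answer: -969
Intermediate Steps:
W = -9 (W = -4 - 5 = -9)
v(j) = 3 + j (v(j) = 3 + 1*j = 3 + j)
f(o, r) = 24 - 6*o (f(o, r) = (o - 4)*(-3 - 3) = (-4 + o)*(-6) = 24 - 6*o)
f(-3, W)*(-23) + v(-6) = (24 - 6*(-3))*(-23) + (3 - 6) = (24 + 18)*(-23) - 3 = 42*(-23) - 3 = -966 - 3 = -969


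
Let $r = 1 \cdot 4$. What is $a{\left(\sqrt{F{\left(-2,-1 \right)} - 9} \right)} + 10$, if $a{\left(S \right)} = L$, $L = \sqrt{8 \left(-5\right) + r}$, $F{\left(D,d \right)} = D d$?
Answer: $10 + 6 i \approx 10.0 + 6.0 i$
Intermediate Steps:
$r = 4$
$L = 6 i$ ($L = \sqrt{8 \left(-5\right) + 4} = \sqrt{-40 + 4} = \sqrt{-36} = 6 i \approx 6.0 i$)
$a{\left(S \right)} = 6 i$
$a{\left(\sqrt{F{\left(-2,-1 \right)} - 9} \right)} + 10 = 6 i + 10 = 10 + 6 i$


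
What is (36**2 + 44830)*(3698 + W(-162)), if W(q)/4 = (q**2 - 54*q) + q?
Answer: 6596848268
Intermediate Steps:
W(q) = -212*q + 4*q**2 (W(q) = 4*((q**2 - 54*q) + q) = 4*(q**2 - 53*q) = -212*q + 4*q**2)
(36**2 + 44830)*(3698 + W(-162)) = (36**2 + 44830)*(3698 + 4*(-162)*(-53 - 162)) = (1296 + 44830)*(3698 + 4*(-162)*(-215)) = 46126*(3698 + 139320) = 46126*143018 = 6596848268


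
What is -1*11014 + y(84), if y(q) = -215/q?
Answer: -925391/84 ≈ -11017.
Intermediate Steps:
-1*11014 + y(84) = -1*11014 - 215/84 = -11014 - 215*1/84 = -11014 - 215/84 = -925391/84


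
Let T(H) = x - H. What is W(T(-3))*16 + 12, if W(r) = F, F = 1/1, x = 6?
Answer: 28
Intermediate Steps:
F = 1
T(H) = 6 - H
W(r) = 1
W(T(-3))*16 + 12 = 1*16 + 12 = 16 + 12 = 28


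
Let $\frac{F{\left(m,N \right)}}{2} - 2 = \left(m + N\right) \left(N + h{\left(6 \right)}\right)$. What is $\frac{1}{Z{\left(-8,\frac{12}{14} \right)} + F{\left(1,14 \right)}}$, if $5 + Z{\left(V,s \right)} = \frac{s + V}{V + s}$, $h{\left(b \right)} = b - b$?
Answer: $\frac{1}{420} \approx 0.002381$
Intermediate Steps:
$h{\left(b \right)} = 0$
$F{\left(m,N \right)} = 4 + 2 N \left(N + m\right)$ ($F{\left(m,N \right)} = 4 + 2 \left(m + N\right) \left(N + 0\right) = 4 + 2 \left(N + m\right) N = 4 + 2 N \left(N + m\right)$)
$Z{\left(V,s \right)} = -4$ ($Z{\left(V,s \right)} = -5 + \frac{s + V}{V + s} = -5 + \frac{V + s}{V + s} = -5 + 1 = -4$)
$\frac{1}{Z{\left(-8,\frac{12}{14} \right)} + F{\left(1,14 \right)}} = \frac{1}{-4 + \left(4 + 2 \cdot 14^{2} + 2 \cdot 14 \cdot 1\right)} = \frac{1}{-4 + \left(4 + 2 \cdot 196 + 28\right)} = \frac{1}{-4 + \left(4 + 392 + 28\right)} = \frac{1}{-4 + 424} = \frac{1}{420}$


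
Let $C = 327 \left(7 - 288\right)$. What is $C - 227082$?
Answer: $-318969$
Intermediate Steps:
$C = -91887$ ($C = 327 \left(-281\right) = -91887$)
$C - 227082 = -91887 - 227082 = -318969$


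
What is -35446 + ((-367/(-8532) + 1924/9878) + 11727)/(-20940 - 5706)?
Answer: -39801049317399361/1122850396008 ≈ -35446.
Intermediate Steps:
-35446 + ((-367/(-8532) + 1924/9878) + 11727)/(-20940 - 5706) = -35446 + ((-367*(-1/8532) + 1924*(1/9878)) + 11727)/(-26646) = -35446 + ((367/8532 + 962/4939) + 11727)*(-1/26646) = -35446 + (10020397/42139548 + 11727)*(-1/26646) = -35446 + (494180499793/42139548)*(-1/26646) = -35446 - 494180499793/1122850396008 = -39801049317399361/1122850396008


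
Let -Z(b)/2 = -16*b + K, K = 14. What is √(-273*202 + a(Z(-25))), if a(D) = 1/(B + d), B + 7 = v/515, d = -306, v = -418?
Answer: I*√160038368860441/53871 ≈ 234.83*I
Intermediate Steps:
B = -4023/515 (B = -7 - 418/515 = -4023/515 ≈ -7.8117)
Z(b) = -28 + 32*b (Z(b) = -2*(-16*b + 14) = -2*(14 - 16*b) = -28 + 32*b)
a(D) = -515/161613 (a(D) = 1/(-4023/515 - 306) = 1/(-161613/515) = -515/161613)
√(-273*202 + a(Z(-25))) = √(-273*202 - 515/161613) = √(-55146 - 515/161613) = √(-8912311013/161613) = I*√160038368860441/53871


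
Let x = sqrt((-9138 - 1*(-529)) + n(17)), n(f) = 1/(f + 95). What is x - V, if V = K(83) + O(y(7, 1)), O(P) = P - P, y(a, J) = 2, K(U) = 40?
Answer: -40 + I*sqrt(6749449)/28 ≈ -40.0 + 92.785*I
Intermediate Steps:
O(P) = 0
n(f) = 1/(95 + f)
x = I*sqrt(6749449)/28 (x = sqrt((-9138 - 1*(-529)) + 1/(95 + 17)) = sqrt((-9138 + 529) + 1/112) = sqrt(-8609 + 1/112) = sqrt(-964207/112) = I*sqrt(6749449)/28 ≈ 92.785*I)
V = 40 (V = 40 + 0 = 40)
x - V = I*sqrt(6749449)/28 - 1*40 = I*sqrt(6749449)/28 - 40 = -40 + I*sqrt(6749449)/28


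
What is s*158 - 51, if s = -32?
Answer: -5107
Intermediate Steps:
s*158 - 51 = -32*158 - 51 = -5056 - 51 = -5107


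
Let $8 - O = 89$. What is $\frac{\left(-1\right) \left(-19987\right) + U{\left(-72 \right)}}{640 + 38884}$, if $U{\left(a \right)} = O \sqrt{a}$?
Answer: $\frac{19987}{39524} - \frac{243 i \sqrt{2}}{19762} \approx 0.50569 - 0.01739 i$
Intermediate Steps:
$O = -81$ ($O = 8 - 89 = -81$)
$U{\left(a \right)} = - 81 \sqrt{a}$
$\frac{\left(-1\right) \left(-19987\right) + U{\left(-72 \right)}}{640 + 38884} = \frac{\left(-1\right) \left(-19987\right) - 81 \sqrt{-72}}{640 + 38884} = \frac{19987 - 81 \cdot 6 i \sqrt{2}}{39524} = \left(19987 - 486 i \sqrt{2}\right) \frac{1}{39524} = \frac{19987}{39524} - \frac{243 i \sqrt{2}}{19762}$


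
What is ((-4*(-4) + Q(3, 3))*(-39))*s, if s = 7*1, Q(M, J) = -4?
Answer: -3276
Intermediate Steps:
s = 7
((-4*(-4) + Q(3, 3))*(-39))*s = ((-4*(-4) - 4)*(-39))*7 = ((16 - 4)*(-39))*7 = (12*(-39))*7 = -468*7 = -3276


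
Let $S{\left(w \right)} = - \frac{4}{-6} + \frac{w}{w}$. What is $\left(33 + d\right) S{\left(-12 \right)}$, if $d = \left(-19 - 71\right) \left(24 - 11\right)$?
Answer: $-1895$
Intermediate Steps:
$d = -1170$ ($d = \left(-90\right) 13 = -1170$)
$S{\left(w \right)} = \frac{5}{3}$ ($S{\left(w \right)} = \left(-4\right) \left(- \frac{1}{6}\right) + 1 = \frac{2}{3} + 1 = \frac{5}{3}$)
$\left(33 + d\right) S{\left(-12 \right)} = \left(33 - 1170\right) \frac{5}{3} = \left(-1137\right) \frac{5}{3} = -1895$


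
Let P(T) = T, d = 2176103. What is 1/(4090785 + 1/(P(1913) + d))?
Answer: 2178016/8909795182561 ≈ 2.4445e-7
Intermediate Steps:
1/(4090785 + 1/(P(1913) + d)) = 1/(4090785 + 1/(1913 + 2176103)) = 1/(4090785 + 1/2178016) = 1/(8909795182561/2178016) = 2178016/8909795182561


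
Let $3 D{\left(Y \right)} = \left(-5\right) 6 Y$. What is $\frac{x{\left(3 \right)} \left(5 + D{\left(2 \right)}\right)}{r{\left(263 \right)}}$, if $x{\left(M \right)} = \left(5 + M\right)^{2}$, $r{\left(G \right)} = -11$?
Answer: $\frac{960}{11} \approx 87.273$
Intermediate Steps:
$D{\left(Y \right)} = - 10 Y$ ($D{\left(Y \right)} = \frac{\left(-5\right) 6 Y}{3} = \frac{\left(-30\right) Y}{3} = - 10 Y$)
$\frac{x{\left(3 \right)} \left(5 + D{\left(2 \right)}\right)}{r{\left(263 \right)}} = \frac{\left(5 + 3\right)^{2} \left(5 - 20\right)}{-11} = 8^{2} \left(5 - 20\right) \left(- \frac{1}{11}\right) = 64 \left(-15\right) \left(- \frac{1}{11}\right) = \left(-960\right) \left(- \frac{1}{11}\right) = \frac{960}{11}$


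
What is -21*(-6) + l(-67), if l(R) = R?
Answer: 59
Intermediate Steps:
-21*(-6) + l(-67) = -21*(-6) - 67 = 126 - 67 = 59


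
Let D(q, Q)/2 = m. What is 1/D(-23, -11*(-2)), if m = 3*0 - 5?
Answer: -⅒ ≈ -0.10000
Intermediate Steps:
m = -5 (m = 0 - 5 = -5)
D(q, Q) = -10 (D(q, Q) = 2*(-5) = -10)
1/D(-23, -11*(-2)) = 1/(-10) = -⅒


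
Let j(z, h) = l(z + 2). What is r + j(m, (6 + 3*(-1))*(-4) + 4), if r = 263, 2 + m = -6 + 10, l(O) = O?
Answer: 267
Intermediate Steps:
m = 2 (m = -2 + (-6 + 10) = -2 + 4 = 2)
j(z, h) = 2 + z (j(z, h) = z + 2 = 2 + z)
r + j(m, (6 + 3*(-1))*(-4) + 4) = 263 + (2 + 2) = 263 + 4 = 267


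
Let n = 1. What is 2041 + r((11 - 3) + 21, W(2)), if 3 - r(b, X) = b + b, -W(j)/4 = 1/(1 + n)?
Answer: 1986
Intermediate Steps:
W(j) = -2 (W(j) = -4/(1 + 1) = -4/2 = -4*½ = -2)
r(b, X) = 3 - 2*b (r(b, X) = 3 - (b + b) = 3 - 2*b)
2041 + r((11 - 3) + 21, W(2)) = 2041 + (3 - 2*((11 - 3) + 21)) = 2041 + (3 - 2*(8 + 21)) = 2041 + (3 - 2*29) = 2041 + (3 - 58) = 2041 - 55 = 1986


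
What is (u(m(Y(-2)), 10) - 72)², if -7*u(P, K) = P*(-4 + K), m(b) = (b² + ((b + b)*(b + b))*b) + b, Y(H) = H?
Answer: 104976/49 ≈ 2142.4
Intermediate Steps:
m(b) = b + b² + 4*b³ (m(b) = (b² + ((2*b)*(2*b))*b) + b = (b² + (4*b²)*b) + b = (b² + 4*b³) + b = b + b² + 4*b³)
u(P, K) = -P*(-4 + K)/7
(u(m(Y(-2)), 10) - 72)² = ((-2*(1 - 2 + 4*(-2)²))*(4 - 1*10)/7 - 72)² = ((-2*(1 - 2 + 4*4))*(4 - 10)/7 - 72)² = ((⅐)*(-2*(1 - 2 + 16))*(-6) - 72)² = ((⅐)*(-2*15)*(-6) - 72)² = ((⅐)*(-30)*(-6) - 72)² = (180/7 - 72)² = (-324/7)² = 104976/49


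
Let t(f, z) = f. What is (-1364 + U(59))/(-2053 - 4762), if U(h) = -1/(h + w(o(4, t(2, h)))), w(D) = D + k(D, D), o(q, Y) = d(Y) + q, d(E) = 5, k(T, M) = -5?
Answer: 85933/429345 ≈ 0.20015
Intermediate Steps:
o(q, Y) = 5 + q
w(D) = -5 + D (w(D) = D - 5 = -5 + D)
U(h) = -1/(4 + h) (U(h) = -1/(h + (-5 + (5 + 4))) = -1/(h + (-5 + 9)) = -1/(h + 4) = -1/(4 + h))
(-1364 + U(59))/(-2053 - 4762) = (-1364 - 1/(4 + 59))/(-2053 - 4762) = (-1364 - 1/63)/(-6815) = (-1364 - 1*1/63)*(-1/6815) = (-1364 - 1/63)*(-1/6815) = -85933/63*(-1/6815) = 85933/429345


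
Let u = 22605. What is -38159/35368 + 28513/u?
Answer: 145863589/799493640 ≈ 0.18245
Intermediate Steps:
-38159/35368 + 28513/u = -38159/35368 + 28513/22605 = 145863589/799493640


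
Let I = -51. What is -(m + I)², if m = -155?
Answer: -42436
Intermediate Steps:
-(m + I)² = -(-155 - 51)² = -1*(-206)² = -1*42436 = -42436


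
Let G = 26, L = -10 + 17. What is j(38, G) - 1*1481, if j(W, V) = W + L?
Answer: -1436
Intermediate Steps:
L = 7
j(W, V) = 7 + W (j(W, V) = W + 7 = 7 + W)
j(38, G) - 1*1481 = (7 + 38) - 1*1481 = 45 - 1481 = -1436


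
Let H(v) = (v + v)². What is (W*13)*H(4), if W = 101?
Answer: 84032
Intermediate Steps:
H(v) = 4*v² (H(v) = (2*v)² = 4*v²)
(W*13)*H(4) = (101*13)*(4*4²) = 1313*(4*16) = 1313*64 = 84032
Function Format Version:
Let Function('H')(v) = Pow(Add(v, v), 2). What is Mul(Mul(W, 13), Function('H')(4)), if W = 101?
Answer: 84032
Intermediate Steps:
Function('H')(v) = Mul(4, Pow(v, 2)) (Function('H')(v) = Pow(Mul(2, v), 2) = Mul(4, Pow(v, 2)))
Mul(Mul(W, 13), Function('H')(4)) = Mul(Mul(101, 13), Mul(4, Pow(4, 2))) = Mul(1313, Mul(4, 16)) = Mul(1313, 64) = 84032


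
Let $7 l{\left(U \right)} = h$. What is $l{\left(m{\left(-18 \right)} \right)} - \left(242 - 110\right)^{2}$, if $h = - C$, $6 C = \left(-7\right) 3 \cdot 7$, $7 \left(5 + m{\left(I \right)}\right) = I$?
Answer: $- \frac{34841}{2} \approx -17421.0$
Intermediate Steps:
$m{\left(I \right)} = -5 + \frac{I}{7}$
$C = - \frac{49}{2}$ ($C = \frac{\left(-7\right) 3 \cdot 7}{6} = \frac{\left(-21\right) 7}{6} = \frac{1}{6} \left(-147\right) = - \frac{49}{2} \approx -24.5$)
$h = \frac{49}{2}$ ($h = \left(-1\right) \left(- \frac{49}{2}\right) = \frac{49}{2} \approx 24.5$)
$l{\left(U \right)} = \frac{7}{2}$ ($l{\left(U \right)} = \frac{1}{7} \cdot \frac{49}{2} = \frac{7}{2}$)
$l{\left(m{\left(-18 \right)} \right)} - \left(242 - 110\right)^{2} = \frac{7}{2} - \left(242 - 110\right)^{2} = \frac{7}{2} - 132^{2} = \frac{7}{2} - 17424 = - \frac{34841}{2}$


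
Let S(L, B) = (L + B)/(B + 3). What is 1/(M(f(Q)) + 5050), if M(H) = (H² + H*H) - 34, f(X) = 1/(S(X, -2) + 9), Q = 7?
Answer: 98/491569 ≈ 0.00019936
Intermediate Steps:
S(L, B) = (B + L)/(3 + B)
f(X) = 1/(7 + X) (f(X) = 1/((-2 + X)/(3 - 2) + 9) = 1/((-2 + X)/1 + 9) = 1/(1*(-2 + X) + 9) = 1/((-2 + X) + 9) = 1/(7 + X))
M(H) = -34 + 2*H² (M(H) = (H² + H²) - 34 = 2*H² - 34 = -34 + 2*H²)
1/(M(f(Q)) + 5050) = 1/((-34 + 2*(1/(7 + 7))²) + 5050) = 1/((-34 + 2*(1/14)²) + 5050) = 1/((-34 + 2*(1/196)) + 5050) = 1/((-34 + 1/98) + 5050) = 1/(-3331/98 + 5050) = 1/(491569/98) = 98/491569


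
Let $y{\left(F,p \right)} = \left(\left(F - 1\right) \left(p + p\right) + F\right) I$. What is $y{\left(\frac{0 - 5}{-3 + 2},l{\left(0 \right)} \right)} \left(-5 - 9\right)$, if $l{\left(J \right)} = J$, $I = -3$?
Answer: $210$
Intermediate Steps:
$y{\left(F,p \right)} = - 3 F - 6 p \left(-1 + F\right)$ ($y{\left(F,p \right)} = \left(\left(F - 1\right) \left(p + p\right) + F\right) \left(-3\right) = \left(\left(-1 + F\right) 2 p + F\right) \left(-3\right) = \left(2 p \left(-1 + F\right) + F\right) \left(-3\right) = \left(F + 2 p \left(-1 + F\right)\right) \left(-3\right) = - 3 F - 6 p \left(-1 + F\right)$)
$y{\left(\frac{0 - 5}{-3 + 2},l{\left(0 \right)} \right)} \left(-5 - 9\right) = \left(- 3 \frac{0 - 5}{-3 + 2} + 6 \cdot 0 - 6 \frac{0 - 5}{-3 + 2} \cdot 0\right) \left(-5 - 9\right) = \left(- 3 \left(- \frac{5}{-1}\right) + 0 - 6 \left(- \frac{5}{-1}\right) 0\right) \left(-5 - 9\right) = \left(- 3 \left(\left(-5\right) \left(-1\right)\right) + 0 - 6 \left(\left(-5\right) \left(-1\right)\right) 0\right) \left(-14\right) = \left(\left(-3\right) 5 + 0 - 30 \cdot 0\right) \left(-14\right) = \left(-15 + 0 + 0\right) \left(-14\right) = \left(-15\right) \left(-14\right) = 210$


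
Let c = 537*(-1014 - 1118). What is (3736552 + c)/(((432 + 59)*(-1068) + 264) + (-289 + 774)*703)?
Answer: -2591668/183169 ≈ -14.149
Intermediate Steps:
c = -1144884 (c = 537*(-2132) = -1144884)
(3736552 + c)/(((432 + 59)*(-1068) + 264) + (-289 + 774)*703) = (3736552 - 1144884)/(((432 + 59)*(-1068) + 264) + (-289 + 774)*703) = 2591668/((491*(-1068) + 264) + 485*703) = 2591668/((-524388 + 264) + 340955) = 2591668/(-524124 + 340955) = 2591668/(-183169) = 2591668*(-1/183169) = -2591668/183169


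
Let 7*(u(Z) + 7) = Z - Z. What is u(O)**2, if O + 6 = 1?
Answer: 49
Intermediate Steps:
O = -5 (O = -6 + 1 = -5)
u(Z) = -7 (u(Z) = -7 + (Z - Z)/7 = -7 + (1/7)*0 = -7 + 0 = -7)
u(O)**2 = (-7)**2 = 49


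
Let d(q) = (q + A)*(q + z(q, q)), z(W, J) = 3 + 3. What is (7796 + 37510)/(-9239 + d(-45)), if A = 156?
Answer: -22653/6784 ≈ -3.3392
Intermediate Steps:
z(W, J) = 6
d(q) = (6 + q)*(156 + q) (d(q) = (q + 156)*(q + 6) = (156 + q)*(6 + q) = (6 + q)*(156 + q))
(7796 + 37510)/(-9239 + d(-45)) = (7796 + 37510)/(-9239 + (936 + (-45)**2 + 162*(-45))) = 45306/(-9239 + (936 + 2025 - 7290)) = 45306/(-9239 - 4329) = 45306/(-13568) = 45306*(-1/13568) = -22653/6784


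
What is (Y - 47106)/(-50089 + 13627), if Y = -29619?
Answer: 25575/12154 ≈ 2.1042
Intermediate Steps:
(Y - 47106)/(-50089 + 13627) = (-29619 - 47106)/(-50089 + 13627) = -76725/(-36462) = -76725*(-1/36462) = 25575/12154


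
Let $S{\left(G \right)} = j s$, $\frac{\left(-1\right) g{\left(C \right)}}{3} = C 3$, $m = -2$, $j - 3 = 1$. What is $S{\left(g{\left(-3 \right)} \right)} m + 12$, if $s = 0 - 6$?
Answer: $60$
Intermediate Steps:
$j = 4$ ($j = 3 + 1 = 4$)
$s = -6$ ($s = 0 - 6 = -6$)
$g{\left(C \right)} = - 9 C$ ($g{\left(C \right)} = - 3 C 3 = - 3 \cdot 3 C = - 9 C$)
$S{\left(G \right)} = -24$ ($S{\left(G \right)} = 4 \left(-6\right) = -24$)
$S{\left(g{\left(-3 \right)} \right)} m + 12 = \left(-24\right) \left(-2\right) + 12 = 48 + 12 = 60$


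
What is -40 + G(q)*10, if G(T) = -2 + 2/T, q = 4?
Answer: -55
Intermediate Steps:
-40 + G(q)*10 = -40 + (-2 + 2/4)*10 = -40 + (-2 + 2*(¼))*10 = -40 + (-2 + ½)*10 = -40 - 3/2*10 = -40 - 15 = -55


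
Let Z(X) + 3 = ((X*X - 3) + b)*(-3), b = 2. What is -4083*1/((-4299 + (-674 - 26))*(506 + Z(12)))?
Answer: 4083/369926 ≈ 0.011037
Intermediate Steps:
Z(X) = -3*X² (Z(X) = -3 + ((X*X - 3) + 2)*(-3) = -3 + ((X² - 3) + 2)*(-3) = -3 + ((-3 + X²) + 2)*(-3) = -3 + (-1 + X²)*(-3) = -3 + (3 - 3*X²) = -3*X²)
-4083*1/((-4299 + (-674 - 26))*(506 + Z(12))) = -4083*1/((-4299 + (-674 - 26))*(506 - 3*12²)) = -4083*1/((-4299 - 700)*(506 - 3*144)) = -4083*(-1/(4999*(506 - 432))) = -4083/((-4999*74)) = -4083/(-369926) = -4083*(-1/369926) = 4083/369926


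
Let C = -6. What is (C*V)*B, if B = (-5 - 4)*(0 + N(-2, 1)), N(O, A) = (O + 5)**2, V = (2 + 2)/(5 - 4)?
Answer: 1944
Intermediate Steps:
V = 4 (V = 4/1 = 4*1 = 4)
N(O, A) = (5 + O)**2
B = -81 (B = (-5 - 4)*(0 + (5 - 2)**2) = -9*(0 + 3**2) = -9*(0 + 9) = -9*9 = -81)
(C*V)*B = -6*4*(-81) = -24*(-81) = 1944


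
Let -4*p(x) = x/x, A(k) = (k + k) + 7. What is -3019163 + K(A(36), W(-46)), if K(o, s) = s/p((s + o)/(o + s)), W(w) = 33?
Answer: -3019295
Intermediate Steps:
A(k) = 7 + 2*k (A(k) = 2*k + 7 = 7 + 2*k)
p(x) = -¼ (p(x) = -x/(4*x) = -¼*1 = -¼)
K(o, s) = -4*s (K(o, s) = s/(-¼) = s*(-4) = -4*s)
-3019163 + K(A(36), W(-46)) = -3019163 - 4*33 = -3019163 - 132 = -3019295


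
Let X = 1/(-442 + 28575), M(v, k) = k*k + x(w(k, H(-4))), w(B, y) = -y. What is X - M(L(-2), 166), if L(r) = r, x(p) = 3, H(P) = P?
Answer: -775317346/28133 ≈ -27559.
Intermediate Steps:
M(v, k) = 3 + k**2 (M(v, k) = k*k + 3 = k**2 + 3 = 3 + k**2)
X = 1/28133 ≈ 3.5545e-5
X - M(L(-2), 166) = 1/28133 - (3 + 166**2) = 1/28133 - (3 + 27556) = 1/28133 - 1*27559 = 1/28133 - 27559 = -775317346/28133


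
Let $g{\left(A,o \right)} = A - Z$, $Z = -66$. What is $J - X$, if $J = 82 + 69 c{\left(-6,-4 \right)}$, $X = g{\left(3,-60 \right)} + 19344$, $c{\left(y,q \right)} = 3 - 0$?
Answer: $-19124$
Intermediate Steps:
$c{\left(y,q \right)} = 3$ ($c{\left(y,q \right)} = 3 + 0 = 3$)
$g{\left(A,o \right)} = 66 + A$ ($g{\left(A,o \right)} = A - -66 = A + 66 = 66 + A$)
$X = 19413$ ($X = \left(66 + 3\right) + 19344 = 69 + 19344 = 19413$)
$J = 289$ ($J = 82 + 69 \cdot 3 = 82 + 207 = 289$)
$J - X = 289 - 19413 = -19124$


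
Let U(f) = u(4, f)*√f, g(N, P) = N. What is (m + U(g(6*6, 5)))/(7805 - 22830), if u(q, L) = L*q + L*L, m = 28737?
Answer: -37377/15025 ≈ -2.4877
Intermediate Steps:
u(q, L) = L² + L*q (u(q, L) = L*q + L² = L² + L*q)
U(f) = f^(3/2)*(4 + f) (U(f) = (f*(f + 4))*√f = (f*(4 + f))*√f = f^(3/2)*(4 + f))
(m + U(g(6*6, 5)))/(7805 - 22830) = (28737 + (6*6)^(3/2)*(4 + 6*6))/(7805 - 22830) = (28737 + 36^(3/2)*(4 + 36))/(-15025) = (28737 + 216*40)*(-1/15025) = (28737 + 8640)*(-1/15025) = 37377*(-1/15025) = -37377/15025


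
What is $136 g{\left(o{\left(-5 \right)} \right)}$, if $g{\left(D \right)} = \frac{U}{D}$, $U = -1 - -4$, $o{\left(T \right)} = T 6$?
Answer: $- \frac{68}{5} \approx -13.6$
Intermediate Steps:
$o{\left(T \right)} = 6 T$
$U = 3$ ($U = -1 + 4 = 3$)
$g{\left(D \right)} = \frac{3}{D}$
$136 g{\left(o{\left(-5 \right)} \right)} = 136 \frac{3}{6 \left(-5\right)} = 136 \frac{3}{-30} = 136 \cdot 3 \left(- \frac{1}{30}\right) = 136 \left(- \frac{1}{10}\right) = - \frac{68}{5}$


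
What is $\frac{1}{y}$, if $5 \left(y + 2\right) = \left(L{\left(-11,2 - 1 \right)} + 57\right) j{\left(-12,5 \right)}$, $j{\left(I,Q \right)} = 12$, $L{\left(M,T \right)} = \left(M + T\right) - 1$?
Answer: $\frac{5}{542} \approx 0.0092251$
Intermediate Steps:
$L{\left(M,T \right)} = -1 + M + T$
$y = \frac{542}{5}$ ($y = -2 + \frac{\left(\left(-1 - 11 + \left(2 - 1\right)\right) + 57\right) 12}{5} = -2 + \frac{\left(\left(-1 - 11 + 1\right) + 57\right) 12}{5} = -2 + \frac{\left(-11 + 57\right) 12}{5} = -2 + \frac{46 \cdot 12}{5} = -2 + \frac{1}{5} \cdot 552 = -2 + \frac{552}{5} = \frac{542}{5} \approx 108.4$)
$\frac{1}{y} = \frac{1}{\frac{542}{5}} = \frac{5}{542}$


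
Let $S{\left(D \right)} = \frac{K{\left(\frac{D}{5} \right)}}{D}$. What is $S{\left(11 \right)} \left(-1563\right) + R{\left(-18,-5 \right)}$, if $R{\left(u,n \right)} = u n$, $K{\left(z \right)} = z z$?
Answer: $- \frac{14943}{25} \approx -597.72$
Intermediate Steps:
$K{\left(z \right)} = z^{2}$
$S{\left(D \right)} = \frac{D}{25}$ ($S{\left(D \right)} = \frac{\left(\frac{D}{5}\right)^{2}}{D} = \frac{\frac{1}{25} D^{2}}{D} = \frac{D}{25}$)
$R{\left(u,n \right)} = n u$
$S{\left(11 \right)} \left(-1563\right) + R{\left(-18,-5 \right)} = \frac{1}{25} \cdot 11 \left(-1563\right) - -90 = \frac{11}{25} \left(-1563\right) + 90 = - \frac{17193}{25} + 90 = - \frac{14943}{25}$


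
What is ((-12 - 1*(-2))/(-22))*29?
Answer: 145/11 ≈ 13.182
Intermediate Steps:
((-12 - 1*(-2))/(-22))*29 = ((-12 + 2)*(-1/22))*29 = -10*(-1/22)*29 = (5/11)*29 = 145/11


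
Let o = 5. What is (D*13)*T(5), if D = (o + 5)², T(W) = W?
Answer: 6500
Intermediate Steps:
D = 100 (D = (5 + 5)² = 10² = 100)
(D*13)*T(5) = (100*13)*5 = 1300*5 = 6500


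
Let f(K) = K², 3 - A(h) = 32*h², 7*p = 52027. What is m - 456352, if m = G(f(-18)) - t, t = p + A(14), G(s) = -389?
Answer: -3205331/7 ≈ -4.5790e+5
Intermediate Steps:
p = 52027/7 (p = (⅐)*52027 = 52027/7 ≈ 7432.4)
A(h) = 3 - 32*h²
t = 8144/7 (t = 52027/7 + (3 - 32*14²) = 52027/7 + (3 - 32*196) = 52027/7 + (3 - 6272) = 52027/7 - 6269 = 8144/7 ≈ 1163.4)
m = -10867/7 (m = -389 - 1*8144/7 = -389 - 8144/7 = -10867/7 ≈ -1552.4)
m - 456352 = -10867/7 - 456352 = -3205331/7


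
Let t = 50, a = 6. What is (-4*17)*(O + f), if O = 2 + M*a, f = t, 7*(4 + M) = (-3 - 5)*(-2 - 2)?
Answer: -26384/7 ≈ -3769.1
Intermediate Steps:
M = 4/7 (M = -4 + ((-3 - 5)*(-2 - 2))/7 = -4 + (-8*(-4))/7 = -4 + (⅐)*32 = -4 + 32/7 = 4/7 ≈ 0.57143)
f = 50
O = 38/7 (O = 2 + (4/7)*6 = 2 + 24/7 = 38/7 ≈ 5.4286)
(-4*17)*(O + f) = (-4*17)*(38/7 + 50) = -68*388/7 = -26384/7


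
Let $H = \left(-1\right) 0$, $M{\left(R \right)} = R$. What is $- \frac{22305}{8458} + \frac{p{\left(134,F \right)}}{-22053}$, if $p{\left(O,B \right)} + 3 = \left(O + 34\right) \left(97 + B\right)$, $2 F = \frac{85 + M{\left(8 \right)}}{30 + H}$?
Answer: $- \frac{1053168037}{310873790} \approx -3.3878$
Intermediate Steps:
$H = 0$
$F = \frac{31}{20}$ ($F = \frac{\left(85 + 8\right) \frac{1}{30 + 0}}{2} = \frac{93 \cdot \frac{1}{30}}{2} = \frac{1}{2} \cdot \frac{31}{10} = \frac{31}{20} \approx 1.55$)
$p{\left(O,B \right)} = -3 + \left(34 + O\right) \left(97 + B\right)$ ($p{\left(O,B \right)} = -3 + \left(O + 34\right) \left(97 + B\right) = -3 + \left(34 + O\right) \left(97 + B\right)$)
$- \frac{22305}{8458} + \frac{p{\left(134,F \right)}}{-22053} = - \frac{22305}{8458} + \frac{3295 + 34 \cdot \frac{31}{20} + 97 \cdot 134 + \frac{31}{20} \cdot 134}{-22053} = \left(-22305\right) \frac{1}{8458} + \left(3295 + \frac{527}{10} + 12998 + \frac{2077}{10}\right) \left(- \frac{1}{22053}\right) = - \frac{22305}{8458} + \frac{82767}{5} \left(- \frac{1}{22053}\right) = - \frac{22305}{8458} - \frac{27589}{36755} = - \frac{1053168037}{310873790}$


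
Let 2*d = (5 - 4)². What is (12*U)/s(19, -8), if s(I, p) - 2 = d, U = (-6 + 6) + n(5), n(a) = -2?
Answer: -48/5 ≈ -9.6000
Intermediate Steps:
U = -2 (U = (-6 + 6) - 2 = 0 - 2 = -2)
d = ½ (d = (5 - 4)²/2 = (½)*1² = (½)*1 = ½ ≈ 0.50000)
s(I, p) = 5/2 (s(I, p) = 2 + ½ = 5/2)
(12*U)/s(19, -8) = (12*(-2))/(5/2) = -24*⅖ = -48/5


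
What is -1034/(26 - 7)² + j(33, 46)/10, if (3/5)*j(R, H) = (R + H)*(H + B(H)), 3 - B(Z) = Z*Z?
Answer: -19651659/722 ≈ -27218.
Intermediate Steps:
B(Z) = 3 - Z² (B(Z) = 3 - Z*Z = 3 - Z²)
j(R, H) = 5*(H + R)*(3 + H - H²)/3 (j(R, H) = 5*((R + H)*(H + (3 - H²)))/3 = 5*((H + R)*(3 + H - H²))/3 = 5*(H + R)*(3 + H - H²)/3)
-1034/(26 - 7)² + j(33, 46)/10 = -1034/(26 - 7)² + ((5/3)*46² - 5/3*46*(-3 + 46²) - 5/3*33*(-3 + 46²) + (5/3)*46*33)/10 = -1034/(19²) + ((5/3)*2116 - 5/3*46*(-3 + 2116) - 5/3*33*(-3 + 2116) + 2530)*(⅒) = -1034/361 + (10580/3 - 5/3*46*2113 - 5/3*33*2113 + 2530)*(⅒) = -1034*1/361 + (10580/3 - 485990/3 - 116215 + 2530)*(⅒) = -1034/361 - 272155*⅒ = -1034/361 - 54431/2 = -19651659/722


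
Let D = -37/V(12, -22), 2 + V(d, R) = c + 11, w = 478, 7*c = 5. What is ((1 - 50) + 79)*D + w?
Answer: 12367/34 ≈ 363.74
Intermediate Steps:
c = 5/7 (c = (⅐)*5 = 5/7 ≈ 0.71429)
V(d, R) = 68/7 (V(d, R) = -2 + (5/7 + 11) = -2 + 82/7 = 68/7)
D = -259/68 (D = -37/68/7 = -37*7/68 = -259/68 ≈ -3.8088)
((1 - 50) + 79)*D + w = ((1 - 50) + 79)*(-259/68) + 478 = (-49 + 79)*(-259/68) + 478 = 30*(-259/68) + 478 = -3885/34 + 478 = 12367/34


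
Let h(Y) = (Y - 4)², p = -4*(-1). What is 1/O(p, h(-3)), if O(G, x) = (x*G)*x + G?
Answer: 1/9608 ≈ 0.00010408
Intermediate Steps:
p = 4
h(Y) = (-4 + Y)²
O(G, x) = G + G*x² (O(G, x) = (G*x)*x + G = G*x² + G = G + G*x²)
1/O(p, h(-3)) = 1/(4*(1 + ((-4 - 3)²)²)) = 1/(4*(1 + ((-7)²)²)) = 1/(4*(1 + 49²)) = 1/(4*(1 + 2401)) = 1/(4*2402) = 1/9608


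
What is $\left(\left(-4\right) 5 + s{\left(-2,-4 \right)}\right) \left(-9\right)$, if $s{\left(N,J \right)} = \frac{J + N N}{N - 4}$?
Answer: $180$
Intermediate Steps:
$s{\left(N,J \right)} = \frac{J + N^{2}}{-4 + N}$
$\left(\left(-4\right) 5 + s{\left(-2,-4 \right)}\right) \left(-9\right) = \left(\left(-4\right) 5 + \frac{-4 + \left(-2\right)^{2}}{-4 - 2}\right) \left(-9\right) = \left(-20 + \frac{-4 + 4}{-6}\right) \left(-9\right) = \left(-20 - 0\right) \left(-9\right) = \left(-20 + 0\right) \left(-9\right) = \left(-20\right) \left(-9\right) = 180$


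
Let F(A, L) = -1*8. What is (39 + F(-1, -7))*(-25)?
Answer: -775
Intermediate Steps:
F(A, L) = -8
(39 + F(-1, -7))*(-25) = (39 - 8)*(-25) = 31*(-25) = -775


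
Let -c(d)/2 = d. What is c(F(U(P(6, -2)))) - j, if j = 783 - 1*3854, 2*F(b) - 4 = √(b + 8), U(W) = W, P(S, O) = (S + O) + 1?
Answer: 3067 - √13 ≈ 3063.4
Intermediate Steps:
P(S, O) = 1 + O + S (P(S, O) = (O + S) + 1 = 1 + O + S)
F(b) = 2 + √(8 + b)/2 (F(b) = 2 + √(b + 8)/2 = 2 + √(8 + b)/2)
c(d) = -2*d
j = -3071 (j = 783 - 3854 = -3071)
c(F(U(P(6, -2)))) - j = -2*(2 + √(8 + (1 - 2 + 6))/2) - 1*(-3071) = -2*(2 + √(8 + 5)/2) + 3071 = -2*(2 + √13/2) + 3071 = (-4 - √13) + 3071 = 3067 - √13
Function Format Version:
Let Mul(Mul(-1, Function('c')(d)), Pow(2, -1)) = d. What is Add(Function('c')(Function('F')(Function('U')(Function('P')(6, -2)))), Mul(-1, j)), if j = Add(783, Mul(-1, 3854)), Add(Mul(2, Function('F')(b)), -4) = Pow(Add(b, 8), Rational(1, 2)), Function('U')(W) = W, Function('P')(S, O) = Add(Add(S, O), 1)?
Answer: Add(3067, Mul(-1, Pow(13, Rational(1, 2)))) ≈ 3063.4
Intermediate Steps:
Function('P')(S, O) = Add(1, O, S) (Function('P')(S, O) = Add(Add(O, S), 1) = Add(1, O, S))
Function('F')(b) = Add(2, Mul(Rational(1, 2), Pow(Add(8, b), Rational(1, 2)))) (Function('F')(b) = Add(2, Mul(Rational(1, 2), Pow(Add(b, 8), Rational(1, 2)))) = Add(2, Mul(Rational(1, 2), Pow(Add(8, b), Rational(1, 2)))))
Function('c')(d) = Mul(-2, d)
j = -3071 (j = Add(783, -3854) = -3071)
Add(Function('c')(Function('F')(Function('U')(Function('P')(6, -2)))), Mul(-1, j)) = Add(Mul(-2, Add(2, Mul(Rational(1, 2), Pow(Add(8, Add(1, -2, 6)), Rational(1, 2))))), Mul(-1, -3071)) = Add(Mul(-2, Add(2, Mul(Rational(1, 2), Pow(Add(8, 5), Rational(1, 2))))), 3071) = Add(Mul(-2, Add(2, Mul(Rational(1, 2), Pow(13, Rational(1, 2))))), 3071) = Add(Add(-4, Mul(-1, Pow(13, Rational(1, 2)))), 3071) = Add(3067, Mul(-1, Pow(13, Rational(1, 2))))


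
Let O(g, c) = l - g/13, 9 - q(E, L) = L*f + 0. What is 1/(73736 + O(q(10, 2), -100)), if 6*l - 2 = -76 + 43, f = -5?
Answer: 78/5750891 ≈ 1.3563e-5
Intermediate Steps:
l = -31/6 (l = ⅓ + (-76 + 43)/6 = ⅓ + (⅙)*(-33) = ⅓ - 11/2 = -31/6 ≈ -5.1667)
q(E, L) = 9 + 5*L (q(E, L) = 9 - (L*(-5) + 0) = 9 - (-5*L + 0) = 9 - (-5)*L = 9 + 5*L)
O(g, c) = -31/6 - g/13
1/(73736 + O(q(10, 2), -100)) = 1/(73736 + (-31/6 - (9 + 5*2)/13)) = 1/(73736 + (-31/6 - (9 + 10)/13)) = 1/(73736 + (-31/6 - 1/13*19)) = 1/(73736 + (-31/6 - 19/13)) = 1/(73736 - 517/78) = 1/(5750891/78) = 78/5750891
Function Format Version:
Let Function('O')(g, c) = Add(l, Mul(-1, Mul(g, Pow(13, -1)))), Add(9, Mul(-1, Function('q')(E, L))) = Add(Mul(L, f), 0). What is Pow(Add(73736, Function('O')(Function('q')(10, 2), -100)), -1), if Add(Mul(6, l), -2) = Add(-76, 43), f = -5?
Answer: Rational(78, 5750891) ≈ 1.3563e-5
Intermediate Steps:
l = Rational(-31, 6) (l = Add(Rational(1, 3), Mul(Rational(1, 6), Add(-76, 43))) = Add(Rational(1, 3), Mul(Rational(1, 6), -33)) = Add(Rational(1, 3), Rational(-11, 2)) = Rational(-31, 6) ≈ -5.1667)
Function('q')(E, L) = Add(9, Mul(5, L)) (Function('q')(E, L) = Add(9, Mul(-1, Add(Mul(L, -5), 0))) = Add(9, Mul(-1, Add(Mul(-5, L), 0))) = Add(9, Mul(-1, Mul(-5, L))) = Add(9, Mul(5, L)))
Function('O')(g, c) = Add(Rational(-31, 6), Mul(Rational(-1, 13), g)) (Function('O')(g, c) = Add(Rational(-31, 6), Mul(-1, Mul(g, Pow(13, -1)))) = Add(Rational(-31, 6), Mul(-1, Mul(g, Rational(1, 13)))) = Add(Rational(-31, 6), Mul(-1, Mul(Rational(1, 13), g))) = Add(Rational(-31, 6), Mul(Rational(-1, 13), g)))
Pow(Add(73736, Function('O')(Function('q')(10, 2), -100)), -1) = Pow(Add(73736, Add(Rational(-31, 6), Mul(Rational(-1, 13), Add(9, Mul(5, 2))))), -1) = Pow(Add(73736, Add(Rational(-31, 6), Mul(Rational(-1, 13), Add(9, 10)))), -1) = Pow(Add(73736, Add(Rational(-31, 6), Mul(Rational(-1, 13), 19))), -1) = Pow(Add(73736, Add(Rational(-31, 6), Rational(-19, 13))), -1) = Pow(Add(73736, Rational(-517, 78)), -1) = Pow(Rational(5750891, 78), -1) = Rational(78, 5750891)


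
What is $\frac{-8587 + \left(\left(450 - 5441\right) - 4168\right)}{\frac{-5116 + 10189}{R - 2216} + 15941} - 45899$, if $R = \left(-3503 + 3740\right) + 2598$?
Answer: $- \frac{11925032869}{259804} \approx -45900.0$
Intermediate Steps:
$R = 2835$ ($R = 237 + 2598 = 2835$)
$\frac{-8587 + \left(\left(450 - 5441\right) - 4168\right)}{\frac{-5116 + 10189}{R - 2216} + 15941} - 45899 = \frac{-8587 + \left(\left(450 - 5441\right) - 4168\right)}{\frac{-5116 + 10189}{2835 - 2216} + 15941} - 45899 = \frac{-8587 - 9159}{\frac{5073}{619} + 15941} - 45899 = \frac{-8587 - 9159}{5073 \cdot \frac{1}{619} + 15941} - 45899 = - \frac{17746}{\frac{5073}{619} + 15941} - 45899 = - \frac{17746}{\frac{9872552}{619}} - 45899 = \left(-17746\right) \frac{619}{9872552} - 45899 = - \frac{289073}{259804} - 45899 = - \frac{11925032869}{259804}$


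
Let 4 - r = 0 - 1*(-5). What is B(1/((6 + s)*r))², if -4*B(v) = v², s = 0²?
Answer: 1/20736 ≈ 4.8225e-5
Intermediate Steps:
s = 0
r = -1 (r = 4 - (0 - 1*(-5)) = 4 - (0 + 5) = 4 - 1*5 = 4 - 5 = -1)
B(v) = -v²/4
B(1/((6 + s)*r))² = (-1/(4*(6 + 0)²))² = (-(-1/6)²/4)² = (-((⅙)*(-1))²/4)² = (-(-⅙)²/4)² = (-¼*1/36)² = (-1/144)² = 1/20736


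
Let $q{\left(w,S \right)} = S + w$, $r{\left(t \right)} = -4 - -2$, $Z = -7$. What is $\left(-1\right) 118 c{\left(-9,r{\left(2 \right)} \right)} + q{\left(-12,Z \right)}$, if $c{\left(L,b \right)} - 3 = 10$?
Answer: $-1553$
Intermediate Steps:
$r{\left(t \right)} = -2$ ($r{\left(t \right)} = -4 + 2 = -2$)
$c{\left(L,b \right)} = 13$ ($c{\left(L,b \right)} = 3 + 10 = 13$)
$\left(-1\right) 118 c{\left(-9,r{\left(2 \right)} \right)} + q{\left(-12,Z \right)} = \left(-1\right) 118 \cdot 13 - 19 = \left(-118\right) 13 - 19 = -1534 - 19 = -1553$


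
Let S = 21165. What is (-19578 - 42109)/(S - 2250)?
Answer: -61687/18915 ≈ -3.2613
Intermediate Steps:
(-19578 - 42109)/(S - 2250) = (-19578 - 42109)/(21165 - 2250) = -61687/18915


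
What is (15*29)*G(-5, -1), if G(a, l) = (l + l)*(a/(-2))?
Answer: -2175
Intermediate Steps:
G(a, l) = -a*l (G(a, l) = (2*l)*(a*(-½)) = (2*l)*(-a/2) = -a*l)
(15*29)*G(-5, -1) = (15*29)*(-1*(-5)*(-1)) = 435*(-5) = -2175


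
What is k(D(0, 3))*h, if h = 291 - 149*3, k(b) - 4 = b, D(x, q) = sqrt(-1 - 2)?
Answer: -624 - 156*I*sqrt(3) ≈ -624.0 - 270.2*I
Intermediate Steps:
D(x, q) = I*sqrt(3) (D(x, q) = sqrt(-3) = I*sqrt(3))
k(b) = 4 + b
h = -156 (h = 291 - 1*447 = 291 - 447 = -156)
k(D(0, 3))*h = (4 + I*sqrt(3))*(-156) = -624 - 156*I*sqrt(3)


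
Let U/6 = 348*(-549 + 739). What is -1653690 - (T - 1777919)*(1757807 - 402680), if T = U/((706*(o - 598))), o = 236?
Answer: 153937819601556399/63893 ≈ 2.4093e+12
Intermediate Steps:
U = 396720 (U = 6*(348*(-549 + 739)) = 6*(348*190) = 6*66120 = 396720)
T = -99180/63893 (T = 396720/((706*(236 - 598))) = 396720/((706*(-362))) = 396720/(-255572) = 396720*(-1/255572) = -99180/63893 ≈ -1.5523)
-1653690 - (T - 1777919)*(1757807 - 402680) = -1653690 - (-99180/63893 - 1777919)*(1757807 - 402680) = -1653690 - (-113596677847)*1355127/63893 = -1653690 - 1*(-153937925260771569/63893) = -1653690 + 153937925260771569/63893 = 153937819601556399/63893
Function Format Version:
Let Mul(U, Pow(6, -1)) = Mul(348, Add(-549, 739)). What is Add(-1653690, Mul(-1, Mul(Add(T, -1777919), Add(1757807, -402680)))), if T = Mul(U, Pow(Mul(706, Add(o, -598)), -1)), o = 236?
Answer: Rational(153937819601556399, 63893) ≈ 2.4093e+12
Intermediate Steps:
U = 396720 (U = Mul(6, Mul(348, Add(-549, 739))) = Mul(6, Mul(348, 190)) = Mul(6, 66120) = 396720)
T = Rational(-99180, 63893) (T = Mul(396720, Pow(Mul(706, Add(236, -598)), -1)) = Mul(396720, Pow(Mul(706, -362), -1)) = Mul(396720, Pow(-255572, -1)) = Mul(396720, Rational(-1, 255572)) = Rational(-99180, 63893) ≈ -1.5523)
Add(-1653690, Mul(-1, Mul(Add(T, -1777919), Add(1757807, -402680)))) = Add(-1653690, Mul(-1, Mul(Add(Rational(-99180, 63893), -1777919), Add(1757807, -402680)))) = Add(-1653690, Mul(-1, Mul(Rational(-113596677847, 63893), 1355127))) = Add(-1653690, Mul(-1, Rational(-153937925260771569, 63893))) = Add(-1653690, Rational(153937925260771569, 63893)) = Rational(153937819601556399, 63893)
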